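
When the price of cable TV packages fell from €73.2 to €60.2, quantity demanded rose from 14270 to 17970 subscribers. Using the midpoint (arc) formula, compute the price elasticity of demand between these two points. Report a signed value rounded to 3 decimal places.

%ΔQ = (17970 − 14270) / [(14270 + 17970)/2] = 3700/16120 = 0.229528…
%ΔP = (60.2 − 73.2) / [(73.2 + 60.2)/2] = -13/66.7 = -0.194902…
Arc Ed = %ΔQ / %ΔP = (3700/16120) / (-13/66.7) = -1.17765…

-1.178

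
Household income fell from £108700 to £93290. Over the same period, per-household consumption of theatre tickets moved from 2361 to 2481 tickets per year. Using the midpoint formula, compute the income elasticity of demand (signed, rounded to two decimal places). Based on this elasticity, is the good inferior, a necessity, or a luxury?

-0.32; inferior

%ΔQ = (2481 − 2361)/[( 2361 + 2481)/2] = 120/2421 = 0.049566…
%ΔIncome = (93290 − 108700)/[( 108700 + 93290)/2] = -15410/100995 = -0.152581…
E_income = (120/2421) / (-15410/100995) = -0.3248…
E_income < 0 ⇒ inferior good.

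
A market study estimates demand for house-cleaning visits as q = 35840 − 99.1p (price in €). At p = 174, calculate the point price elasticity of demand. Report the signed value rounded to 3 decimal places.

-0.927

dq/dp = −99.1. At p = 174, q = 35840 − 99.1(174) = 18596.6.
Ed = (dq/dp)·(p/q) = −99.1 × (174/18596.6) = -0.92723…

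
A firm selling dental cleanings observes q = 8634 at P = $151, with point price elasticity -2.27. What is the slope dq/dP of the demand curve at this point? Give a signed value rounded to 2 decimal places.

Ed = (dq/dP)·(P/q) ⇒ dq/dP = Ed·q/P = (-2.27)·8634/151 = -129.7958…

-129.80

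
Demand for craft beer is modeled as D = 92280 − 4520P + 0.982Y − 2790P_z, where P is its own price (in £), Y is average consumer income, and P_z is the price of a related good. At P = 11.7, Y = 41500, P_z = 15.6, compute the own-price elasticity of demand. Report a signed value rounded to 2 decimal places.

At the given values, D = 92280 − 4520(11.7) + 0.982(41500) − 2790(15.6) = 36625.
∂D/∂P = −4520.
E = (-4520) × (11.7/36625) = -1.4439…

-1.44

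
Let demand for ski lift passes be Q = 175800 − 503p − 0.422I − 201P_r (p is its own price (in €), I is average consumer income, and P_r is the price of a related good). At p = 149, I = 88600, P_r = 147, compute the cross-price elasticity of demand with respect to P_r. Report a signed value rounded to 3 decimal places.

-0.871

At the given values, Q = 175800 − 503(149) − 0.422(88600) − 201(147) = 33916.8.
∂Q/∂P_r = -201.
E = (-201) × (147/33916.8) = -0.87116…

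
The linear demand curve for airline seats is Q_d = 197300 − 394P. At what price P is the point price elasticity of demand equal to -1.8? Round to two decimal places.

Ed = −394P/(197300 − 394P). Set this equal to -1.8:
394P = 1.8·(197300 − 394P) ⇒ 394P(1 + 1.8) = 1.8·197300
P = 1.8·197300 / (394·2.8) = 321.9180…

321.92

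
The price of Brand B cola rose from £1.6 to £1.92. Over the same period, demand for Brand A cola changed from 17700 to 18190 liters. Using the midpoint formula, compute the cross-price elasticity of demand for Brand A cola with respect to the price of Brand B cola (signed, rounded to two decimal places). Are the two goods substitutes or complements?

%ΔQ_{Brand A cola} = (18190 − 17700)/avg = 490/17945 = 0.027305…
%ΔP_{Brand B cola} = (1.92 − 1.6)/avg = 0.32/1.76 = 0.181818…
E_cross = (490/17945) / (0.32/1.76) = 0.1501…
E_cross > 0 ⇒ the goods are substitutes.

0.15; substitutes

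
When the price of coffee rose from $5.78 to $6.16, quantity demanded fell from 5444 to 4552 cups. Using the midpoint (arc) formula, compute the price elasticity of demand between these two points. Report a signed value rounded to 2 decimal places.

%ΔQ = (4552 − 5444) / [(5444 + 4552)/2] = -892/4998 = -0.178471…
%ΔP = (6.16 − 5.78) / [(5.78 + 6.16)/2] = 0.38/5.97 = 0.063651…
Arc Ed = %ΔQ / %ΔP = (-892/4998) / (0.38/5.97) = -2.8038…

-2.80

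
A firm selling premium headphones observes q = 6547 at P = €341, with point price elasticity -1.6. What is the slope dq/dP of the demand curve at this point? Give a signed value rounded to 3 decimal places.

-30.719

Ed = (dq/dP)·(P/q) ⇒ dq/dP = Ed·q/P = (-1.6)·6547/341 = -30.71906…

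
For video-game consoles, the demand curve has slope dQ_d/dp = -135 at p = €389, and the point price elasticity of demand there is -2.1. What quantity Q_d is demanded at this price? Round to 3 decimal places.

Ed = (dQ_d/dp)·(p/Q_d) ⇒ Q_d = (dQ_d/dp)·p/Ed = (-135)·389/(-2.1) = 25007.14285…

25007.143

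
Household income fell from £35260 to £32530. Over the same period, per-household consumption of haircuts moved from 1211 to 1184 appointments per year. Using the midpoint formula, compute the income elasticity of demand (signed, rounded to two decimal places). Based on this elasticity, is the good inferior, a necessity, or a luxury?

%ΔQ = (1184 − 1211)/[( 1211 + 1184)/2] = -27/1197.5 = -0.022546…
%ΔIncome = (32530 − 35260)/[( 35260 + 32530)/2] = -2730/33895 = -0.080542…
E_income = (-27/1197.5) / (-2730/33895) = 0.2799…
0 < E_income < 1 ⇒ normal good, necessity.

0.28; necessity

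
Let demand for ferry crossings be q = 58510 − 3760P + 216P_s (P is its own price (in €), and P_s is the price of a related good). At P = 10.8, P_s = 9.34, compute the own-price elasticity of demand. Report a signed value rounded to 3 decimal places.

-2.039

At the given values, q = 58510 − 3760(10.8) + 216(9.34) = 19919.44.
∂q/∂P = −3760.
E = (-3760) × (10.8/19919.44) = -2.03861…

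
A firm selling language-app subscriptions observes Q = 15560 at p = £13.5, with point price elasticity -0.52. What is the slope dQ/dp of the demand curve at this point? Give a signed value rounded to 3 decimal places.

-599.348

Ed = (dQ/dp)·(p/Q) ⇒ dQ/dp = Ed·Q/p = (-0.52)·15560/13.5 = -599.34814…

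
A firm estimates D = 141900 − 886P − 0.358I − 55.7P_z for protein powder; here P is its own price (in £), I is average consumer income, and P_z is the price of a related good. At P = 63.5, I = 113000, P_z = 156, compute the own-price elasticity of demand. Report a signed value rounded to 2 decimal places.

At the given values, D = 141900 − 886(63.5) − 0.358(113000) − 55.7(156) = 36495.8.
∂D/∂P = −886.
E = (-886) × (63.5/36495.8) = -1.5415…

-1.54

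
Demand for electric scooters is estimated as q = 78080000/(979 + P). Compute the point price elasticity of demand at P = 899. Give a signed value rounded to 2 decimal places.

-0.48

dq/dP = −78080000/(979 + P)² = -22.1385. At P = 899, q = 41576.1.
Ed = (dq/dP)·(P/q) = (-22.1385) × (899/41576.1) = -0.4787…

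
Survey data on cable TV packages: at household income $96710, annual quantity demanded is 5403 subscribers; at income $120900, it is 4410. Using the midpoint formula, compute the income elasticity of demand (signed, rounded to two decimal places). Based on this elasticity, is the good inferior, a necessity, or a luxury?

-0.91; inferior

%ΔQ = (4410 − 5403)/[( 5403 + 4410)/2] = -993/4906.5 = -0.202384…
%ΔIncome = (120900 − 96710)/[( 96710 + 120900)/2] = 24190/108805 = 0.222324…
E_income = (-993/4906.5) / (24190/108805) = -0.9103…
E_income < 0 ⇒ inferior good.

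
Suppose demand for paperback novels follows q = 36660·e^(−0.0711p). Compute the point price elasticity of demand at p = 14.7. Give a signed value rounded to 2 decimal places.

-1.05

dq/dp = −0.0711·q = -916.538. At p = 14.7, q = 12890.8.
Ed = (dq/dp)·(p/q) = (-916.538) × (14.7/12890.8) = -1.0451…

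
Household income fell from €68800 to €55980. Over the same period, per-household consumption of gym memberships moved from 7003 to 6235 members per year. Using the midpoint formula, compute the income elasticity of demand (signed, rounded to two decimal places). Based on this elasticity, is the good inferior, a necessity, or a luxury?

0.56; necessity

%ΔQ = (6235 − 7003)/[( 7003 + 6235)/2] = -768/6619 = -0.116029…
%ΔIncome = (55980 − 68800)/[( 68800 + 55980)/2] = -12820/62390 = -0.205481…
E_income = (-768/6619) / (-12820/62390) = 0.5646…
0 < E_income < 1 ⇒ normal good, necessity.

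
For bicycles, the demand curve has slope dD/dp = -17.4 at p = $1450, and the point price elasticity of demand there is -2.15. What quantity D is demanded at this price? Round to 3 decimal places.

11734.884

Ed = (dD/dp)·(p/D) ⇒ D = (dD/dp)·p/Ed = (-17.4)·1450/(-2.15) = 11734.88372…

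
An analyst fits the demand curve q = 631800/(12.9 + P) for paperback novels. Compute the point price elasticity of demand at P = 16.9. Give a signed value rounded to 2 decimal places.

dq/dP = −631800/(12.9 + P)² = -711.454. At P = 16.9, q = 21201.3.
Ed = (dq/dP)·(P/q) = (-711.454) × (16.9/21201.3) = -0.5671…

-0.57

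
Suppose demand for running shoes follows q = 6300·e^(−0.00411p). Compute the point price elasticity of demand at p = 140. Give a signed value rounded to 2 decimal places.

dq/dp = −0.00411·q = -14.5643. At p = 140, q = 3543.62.
Ed = (dq/dp)·(p/q) = (-14.5643) × (140/3543.62) = -0.5754

-0.58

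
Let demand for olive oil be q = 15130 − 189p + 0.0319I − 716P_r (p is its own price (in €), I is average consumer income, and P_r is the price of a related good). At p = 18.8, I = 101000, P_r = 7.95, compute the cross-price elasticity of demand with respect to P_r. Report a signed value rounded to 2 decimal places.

-0.63

At the given values, q = 15130 − 189(18.8) + 0.0319(101000) − 716(7.95) = 9106.5.
∂q/∂P_r = -716.
E = (-716) × (7.95/9106.5) = -0.6250…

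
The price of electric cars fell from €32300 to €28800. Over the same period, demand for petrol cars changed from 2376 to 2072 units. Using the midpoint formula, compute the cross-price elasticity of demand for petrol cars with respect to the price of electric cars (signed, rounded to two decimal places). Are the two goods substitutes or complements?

1.19; substitutes

%ΔQ_{petrol cars} = (2072 − 2376)/avg = -304/2224 = -0.136690…
%ΔP_{electric cars} = (28800 − 32300)/avg = -3500/30550 = -0.114566…
E_cross = (-304/2224) / (-3500/30550) = 1.1931…
E_cross > 0 ⇒ the goods are substitutes.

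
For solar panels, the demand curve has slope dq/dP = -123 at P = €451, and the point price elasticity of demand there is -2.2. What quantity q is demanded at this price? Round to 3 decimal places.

25215.000

Ed = (dq/dP)·(P/q) ⇒ q = (dq/dP)·P/Ed = (-123)·451/(-2.2) = 25215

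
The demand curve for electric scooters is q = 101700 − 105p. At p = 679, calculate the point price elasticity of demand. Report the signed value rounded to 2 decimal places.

-2.34

dq/dp = −105. At p = 679, q = 101700 − 105(679) = 30405.
Ed = (dq/dp)·(p/q) = −105 × (679/30405) = -2.3448…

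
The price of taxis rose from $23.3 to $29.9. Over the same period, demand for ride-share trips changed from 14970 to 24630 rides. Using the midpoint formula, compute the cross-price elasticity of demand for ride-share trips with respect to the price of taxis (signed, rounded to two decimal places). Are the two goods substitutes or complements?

1.97; substitutes

%ΔQ_{ride-share trips} = (24630 − 14970)/avg = 9660/19800 = 0.487878…
%ΔP_{taxis} = (29.9 − 23.3)/avg = 6.6/26.6 = 0.248120…
E_cross = (9660/19800) / (6.6/26.6) = 1.9662…
E_cross > 0 ⇒ the goods are substitutes.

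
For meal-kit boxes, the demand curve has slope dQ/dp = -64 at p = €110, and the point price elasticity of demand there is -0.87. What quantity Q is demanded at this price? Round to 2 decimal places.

Ed = (dQ/dp)·(p/Q) ⇒ Q = (dQ/dp)·p/Ed = (-64)·110/(-0.87) = 8091.9540…

8091.95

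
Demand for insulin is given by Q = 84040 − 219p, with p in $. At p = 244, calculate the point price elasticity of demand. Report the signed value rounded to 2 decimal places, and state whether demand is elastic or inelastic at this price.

-1.75; elastic

dQ/dp = −219. At p = 244, Q = 84040 − 219(244) = 30604.
Ed = (dQ/dp)·(p/Q) = −219 × (244/30604) = -1.7460…
|Ed| = 1.75 > 1, so demand is elastic.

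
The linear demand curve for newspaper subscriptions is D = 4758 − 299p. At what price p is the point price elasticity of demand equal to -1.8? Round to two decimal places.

Ed = −299p/(4758 − 299p). Set this equal to -1.8:
299p = 1.8·(4758 − 299p) ⇒ 299p(1 + 1.8) = 1.8·4758
p = 1.8·4758 / (299·2.8) = 10.2298…

10.23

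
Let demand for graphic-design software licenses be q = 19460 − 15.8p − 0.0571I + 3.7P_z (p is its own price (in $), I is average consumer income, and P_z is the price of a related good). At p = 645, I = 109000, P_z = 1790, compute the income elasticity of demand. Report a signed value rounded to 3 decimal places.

At the given values, q = 19460 − 15.8(645) − 0.0571(109000) + 3.7(1790) = 9668.1.
∂q/∂I = -0.0571.
E = (-0.0571) × (109000/9668.1) = -0.64375…

-0.644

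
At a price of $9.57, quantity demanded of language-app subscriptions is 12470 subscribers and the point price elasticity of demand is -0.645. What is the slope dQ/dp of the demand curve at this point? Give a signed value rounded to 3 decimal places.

-840.455

Ed = (dQ/dp)·(p/Q) ⇒ dQ/dp = Ed·Q/p = (-0.645)·12470/9.57 = -840.45454…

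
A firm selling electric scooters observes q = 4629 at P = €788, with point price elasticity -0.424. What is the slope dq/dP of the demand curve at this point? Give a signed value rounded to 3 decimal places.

-2.491

Ed = (dq/dP)·(P/q) ⇒ dq/dP = Ed·q/P = (-0.424)·4629/788 = -2.49073…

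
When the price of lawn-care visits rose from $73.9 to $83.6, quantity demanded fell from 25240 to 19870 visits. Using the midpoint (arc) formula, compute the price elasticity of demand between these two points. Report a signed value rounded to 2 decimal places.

-1.93

%ΔQ = (19870 − 25240) / [(25240 + 19870)/2] = -5370/22555 = -0.238084…
%ΔP = (83.6 − 73.9) / [(73.9 + 83.6)/2] = 9.7/78.75 = 0.123174…
Arc Ed = %ΔQ / %ΔP = (-5370/22555) / (9.7/78.75) = -1.9329…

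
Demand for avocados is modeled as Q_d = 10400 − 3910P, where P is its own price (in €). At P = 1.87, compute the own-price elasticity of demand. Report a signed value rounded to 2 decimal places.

At the given values, Q_d = 10400 − 3910(1.87) = 3088.3.
∂Q_d/∂P = −3910.
E = (-3910) × (1.87/3088.3) = -2.3675…

-2.37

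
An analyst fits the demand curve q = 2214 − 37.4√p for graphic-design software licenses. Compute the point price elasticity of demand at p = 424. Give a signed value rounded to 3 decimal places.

-0.267

dq/dp = −37.4/(2√p) = -0.908152. At p = 424, q = 1443.89.
Ed = (dq/dp)·(p/q) = (-0.908152) × (424/1443.89) = -0.26668…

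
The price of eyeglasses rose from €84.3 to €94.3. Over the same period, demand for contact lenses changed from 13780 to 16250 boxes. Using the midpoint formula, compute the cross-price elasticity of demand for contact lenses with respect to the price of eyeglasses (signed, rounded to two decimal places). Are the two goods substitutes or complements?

%ΔQ_{contact lenses} = (16250 − 13780)/avg = 2470/15015 = 0.164502…
%ΔP_{eyeglasses} = (94.3 − 84.3)/avg = 10/89.3 = 0.111982…
E_cross = (2470/15015) / (10/89.3) = 1.4690…
E_cross > 0 ⇒ the goods are substitutes.

1.47; substitutes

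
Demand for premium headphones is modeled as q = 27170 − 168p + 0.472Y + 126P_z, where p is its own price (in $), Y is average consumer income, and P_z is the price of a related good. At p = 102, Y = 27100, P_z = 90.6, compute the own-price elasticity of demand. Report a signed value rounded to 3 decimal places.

At the given values, q = 27170 − 168(102) + 0.472(27100) + 126(90.6) = 34240.8.
∂q/∂p = −168.
E = (-168) × (102/34240.8) = -0.50045…

-0.500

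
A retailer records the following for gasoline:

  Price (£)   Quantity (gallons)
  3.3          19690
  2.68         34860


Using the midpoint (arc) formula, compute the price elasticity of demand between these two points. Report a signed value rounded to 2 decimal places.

%ΔQ = (34860 − 19690) / [(19690 + 34860)/2] = 15170/27275 = 0.556186…
%ΔP = (2.68 − 3.3) / [(3.3 + 2.68)/2] = -0.62/2.99 = -0.207357…
Arc Ed = %ΔQ / %ΔP = (15170/27275) / (-0.62/2.99) = -2.6822…

-2.68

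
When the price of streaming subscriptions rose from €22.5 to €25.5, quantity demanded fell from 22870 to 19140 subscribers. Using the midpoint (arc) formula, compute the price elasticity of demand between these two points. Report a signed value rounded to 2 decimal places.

%ΔQ = (19140 − 22870) / [(22870 + 19140)/2] = -3730/21005 = -0.177576…
%ΔP = (25.5 − 22.5) / [(22.5 + 25.5)/2] = 3/24 = 0.125
Arc Ed = %ΔQ / %ΔP = (-3730/21005) / (3/24) = -1.4206…

-1.42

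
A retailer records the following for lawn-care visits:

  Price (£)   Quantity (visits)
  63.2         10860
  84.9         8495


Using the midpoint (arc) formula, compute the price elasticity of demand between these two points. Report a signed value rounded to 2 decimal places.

-0.83

%ΔQ = (8495 − 10860) / [(10860 + 8495)/2] = -2365/9677.5 = -0.244381…
%ΔP = (84.9 − 63.2) / [(63.2 + 84.9)/2] = 21.7/74.05 = 0.293045…
Arc Ed = %ΔQ / %ΔP = (-2365/9677.5) / (21.7/74.05) = -0.8339…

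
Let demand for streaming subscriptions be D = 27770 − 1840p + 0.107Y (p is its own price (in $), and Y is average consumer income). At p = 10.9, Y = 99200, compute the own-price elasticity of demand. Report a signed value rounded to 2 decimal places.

-1.09

At the given values, D = 27770 − 1840(10.9) + 0.107(99200) = 18328.4.
∂D/∂p = −1840.
E = (-1840) × (10.9/18328.4) = -1.0942…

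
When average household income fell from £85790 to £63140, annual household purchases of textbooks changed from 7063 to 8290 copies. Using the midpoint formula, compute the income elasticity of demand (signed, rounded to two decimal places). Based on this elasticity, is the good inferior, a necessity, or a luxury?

%ΔQ = (8290 − 7063)/[( 7063 + 8290)/2] = 1227/7676.5 = 0.159838…
%ΔIncome = (63140 − 85790)/[( 85790 + 63140)/2] = -22650/74465 = -0.304169…
E_income = (1227/7676.5) / (-22650/74465) = -0.5254…
E_income < 0 ⇒ inferior good.

-0.53; inferior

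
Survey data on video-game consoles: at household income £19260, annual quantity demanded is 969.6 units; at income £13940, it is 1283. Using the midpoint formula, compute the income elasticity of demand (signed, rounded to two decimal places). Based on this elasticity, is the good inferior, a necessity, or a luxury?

%ΔQ = (1283 − 969.6)/[( 969.6 + 1283)/2] = 313.4/1126.3 = 0.278256…
%ΔIncome = (13940 − 19260)/[( 19260 + 13940)/2] = -5320/16600 = -0.320481…
E_income = (313.4/1126.3) / (-5320/16600) = -0.8682…
E_income < 0 ⇒ inferior good.

-0.87; inferior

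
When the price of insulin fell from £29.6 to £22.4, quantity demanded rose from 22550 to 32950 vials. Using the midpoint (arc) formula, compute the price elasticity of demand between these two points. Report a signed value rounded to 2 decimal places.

-1.35

%ΔQ = (32950 − 22550) / [(22550 + 32950)/2] = 10400/27750 = 0.374774…
%ΔP = (22.4 − 29.6) / [(29.6 + 22.4)/2] = -7.2/26 = -0.276923…
Arc Ed = %ΔQ / %ΔP = (10400/27750) / (-7.2/26) = -1.3533…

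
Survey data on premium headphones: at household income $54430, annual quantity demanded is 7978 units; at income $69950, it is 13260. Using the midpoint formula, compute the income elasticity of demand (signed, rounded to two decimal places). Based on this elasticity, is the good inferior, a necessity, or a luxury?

%ΔQ = (13260 − 7978)/[( 7978 + 13260)/2] = 5282/10619 = 0.497410…
%ΔIncome = (69950 − 54430)/[( 54430 + 69950)/2] = 15520/62190 = 0.249557…
E_income = (5282/10619) / (15520/62190) = 1.9931…
E_income > 1 ⇒ normal good, luxury.

1.99; luxury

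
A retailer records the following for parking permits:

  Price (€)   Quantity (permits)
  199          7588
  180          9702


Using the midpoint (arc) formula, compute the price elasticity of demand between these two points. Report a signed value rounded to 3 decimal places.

-2.439

%ΔQ = (9702 − 7588) / [(7588 + 9702)/2] = 2114/8645 = 0.244534…
%ΔP = (180 − 199) / [(199 + 180)/2] = -19/189.5 = -0.100263…
Arc Ed = %ΔQ / %ΔP = (2114/8645) / (-19/189.5) = -2.43890…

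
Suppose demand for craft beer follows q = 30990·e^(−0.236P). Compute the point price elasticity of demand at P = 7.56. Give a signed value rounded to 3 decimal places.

-1.784

dq/dP = −0.236·q = -1228.24. At P = 7.56, q = 5204.4.
Ed = (dq/dP)·(P/q) = (-1228.24) × (7.56/5204.4) = -1.78416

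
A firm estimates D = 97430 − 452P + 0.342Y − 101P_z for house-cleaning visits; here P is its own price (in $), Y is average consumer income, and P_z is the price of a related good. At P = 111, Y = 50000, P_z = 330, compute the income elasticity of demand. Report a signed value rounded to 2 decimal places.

At the given values, D = 97430 − 452(111) + 0.342(50000) − 101(330) = 31028.
∂D/∂Y = 0.342.
E = (0.342) × (50000/31028) = 0.5511…

0.55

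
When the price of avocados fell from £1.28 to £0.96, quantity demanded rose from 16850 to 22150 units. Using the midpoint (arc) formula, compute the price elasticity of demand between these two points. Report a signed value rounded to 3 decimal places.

%ΔQ = (22150 − 16850) / [(16850 + 22150)/2] = 5300/19500 = 0.271794…
%ΔP = (0.96 − 1.28) / [(1.28 + 0.96)/2] = -0.32/1.12 = -0.285714…
Arc Ed = %ΔQ / %ΔP = (5300/19500) / (-0.32/1.12) = -0.95128…

-0.951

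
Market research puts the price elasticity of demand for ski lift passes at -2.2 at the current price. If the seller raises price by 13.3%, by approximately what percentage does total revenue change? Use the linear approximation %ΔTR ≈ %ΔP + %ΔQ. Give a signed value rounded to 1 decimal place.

%ΔQ ≈ Ed × %ΔP = (-2.2) × (+13.3%) = -29.2600%
%ΔTR ≈ %ΔP + %ΔQ = (+13.3%) + (-29.2600%) = -15.9600%

-16.0%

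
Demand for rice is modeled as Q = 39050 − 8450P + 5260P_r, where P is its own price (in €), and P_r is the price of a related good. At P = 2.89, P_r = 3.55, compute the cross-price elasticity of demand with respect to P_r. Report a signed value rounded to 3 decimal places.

0.561

At the given values, Q = 39050 − 8450(2.89) + 5260(3.55) = 33302.5.
∂Q/∂P_r = 5260.
E = (5260) × (3.55/33302.5) = 0.56070…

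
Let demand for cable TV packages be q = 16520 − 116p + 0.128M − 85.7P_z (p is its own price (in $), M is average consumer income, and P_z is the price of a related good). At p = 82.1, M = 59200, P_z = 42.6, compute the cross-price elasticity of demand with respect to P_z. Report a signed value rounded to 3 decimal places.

At the given values, q = 16520 − 116(82.1) + 0.128(59200) − 85.7(42.6) = 10923.18.
∂q/∂P_z = -85.7.
E = (-85.7) × (42.6/10923.18) = -0.33422…

-0.334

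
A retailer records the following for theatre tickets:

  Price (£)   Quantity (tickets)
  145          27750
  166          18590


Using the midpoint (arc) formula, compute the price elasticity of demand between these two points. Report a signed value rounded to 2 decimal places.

%ΔQ = (18590 − 27750) / [(27750 + 18590)/2] = -9160/23170 = -0.395338…
%ΔP = (166 − 145) / [(145 + 166)/2] = 21/155.5 = 0.135048…
Arc Ed = %ΔQ / %ΔP = (-9160/23170) / (21/155.5) = -2.9273…

-2.93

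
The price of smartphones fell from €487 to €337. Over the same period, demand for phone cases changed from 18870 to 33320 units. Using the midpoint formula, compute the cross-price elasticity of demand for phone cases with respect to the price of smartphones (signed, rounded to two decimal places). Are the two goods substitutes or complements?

%ΔQ_{phone cases} = (33320 − 18870)/avg = 14450/26095 = 0.553745…
%ΔP_{smartphones} = (337 − 487)/avg = -150/412 = -0.364077…
E_cross = (14450/26095) / (-150/412) = -1.5209…
E_cross < 0 ⇒ the goods are complements.

-1.52; complements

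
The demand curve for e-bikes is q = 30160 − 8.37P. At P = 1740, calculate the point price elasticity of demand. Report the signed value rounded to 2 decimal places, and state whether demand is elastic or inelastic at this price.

-0.93; inelastic

dq/dP = −8.37. At P = 1740, q = 30160 − 8.37(1740) = 15596.2.
Ed = (dq/dP)·(P/q) = −8.37 × (1740/15596.2) = -0.9338…
|Ed| = 0.93 < 1, so demand is inelastic.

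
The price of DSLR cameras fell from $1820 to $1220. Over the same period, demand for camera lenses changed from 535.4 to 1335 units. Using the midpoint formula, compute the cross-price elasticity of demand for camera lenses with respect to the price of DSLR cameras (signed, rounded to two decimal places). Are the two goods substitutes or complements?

-2.17; complements

%ΔQ_{camera lenses} = (1335 − 535.4)/avg = 799.6/935.2 = 0.855004…
%ΔP_{DSLR cameras} = (1220 − 1820)/avg = -600/1520 = -0.394736…
E_cross = (799.6/935.2) / (-600/1520) = -2.1660…
E_cross < 0 ⇒ the goods are complements.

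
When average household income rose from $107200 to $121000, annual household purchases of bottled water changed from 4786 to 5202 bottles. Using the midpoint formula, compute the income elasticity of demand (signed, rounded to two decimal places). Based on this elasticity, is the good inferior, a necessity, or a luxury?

%ΔQ = (5202 − 4786)/[( 4786 + 5202)/2] = 416/4994 = 0.083299…
%ΔIncome = (121000 − 107200)/[( 107200 + 121000)/2] = 13800/114100 = 0.120946…
E_income = (416/4994) / (13800/114100) = 0.6887…
0 < E_income < 1 ⇒ normal good, necessity.

0.69; necessity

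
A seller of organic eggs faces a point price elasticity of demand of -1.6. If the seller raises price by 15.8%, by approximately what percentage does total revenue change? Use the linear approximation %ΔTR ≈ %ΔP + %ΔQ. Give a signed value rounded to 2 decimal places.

-9.48%

%ΔQ ≈ Ed × %ΔP = (-1.6) × (+15.8%) = -25.2800%
%ΔTR ≈ %ΔP + %ΔQ = (+15.8%) + (-25.2800%) = -9.4800%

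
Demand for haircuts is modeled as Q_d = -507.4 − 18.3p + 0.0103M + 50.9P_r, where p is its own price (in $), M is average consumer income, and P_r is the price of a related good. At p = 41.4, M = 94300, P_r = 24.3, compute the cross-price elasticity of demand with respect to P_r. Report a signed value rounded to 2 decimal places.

1.31

At the given values, Q_d = -507.4 − 18.3(41.4) + 0.0103(94300) + 50.9(24.3) = 943.14.
∂Q_d/∂P_r = 50.9.
E = (50.9) × (24.3/943.14) = 1.3114…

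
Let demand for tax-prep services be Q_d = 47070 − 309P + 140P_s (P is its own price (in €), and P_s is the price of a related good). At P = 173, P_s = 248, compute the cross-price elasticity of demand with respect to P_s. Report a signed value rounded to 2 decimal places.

At the given values, Q_d = 47070 − 309(173) + 140(248) = 28333.
∂Q_d/∂P_s = 140.
E = (140) × (248/28333) = 1.2254…

1.23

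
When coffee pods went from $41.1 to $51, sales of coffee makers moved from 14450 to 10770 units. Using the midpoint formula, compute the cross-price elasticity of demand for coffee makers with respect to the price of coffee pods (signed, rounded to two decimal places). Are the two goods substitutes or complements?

-1.36; complements

%ΔQ_{coffee makers} = (10770 − 14450)/avg = -3680/12610 = -0.291831…
%ΔP_{coffee pods} = (51 − 41.1)/avg = 9.9/46.05 = 0.214983…
E_cross = (-3680/12610) / (9.9/46.05) = -1.3574…
E_cross < 0 ⇒ the goods are complements.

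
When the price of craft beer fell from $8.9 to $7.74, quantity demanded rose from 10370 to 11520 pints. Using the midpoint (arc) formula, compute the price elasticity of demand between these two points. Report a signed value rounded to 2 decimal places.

%ΔQ = (11520 − 10370) / [(10370 + 11520)/2] = 1150/10945 = 0.105070…
%ΔP = (7.74 − 8.9) / [(8.9 + 7.74)/2] = -1.16/8.32 = -0.139423…
Arc Ed = %ΔQ / %ΔP = (1150/10945) / (-1.16/8.32) = -0.7536…

-0.75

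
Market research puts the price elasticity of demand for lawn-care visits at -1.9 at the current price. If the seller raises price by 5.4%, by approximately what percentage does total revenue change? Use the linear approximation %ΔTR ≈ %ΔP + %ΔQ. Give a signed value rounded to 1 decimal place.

-4.9%

%ΔQ ≈ Ed × %ΔP = (-1.9) × (+5.4%) = -10.2600%
%ΔTR ≈ %ΔP + %ΔQ = (+5.4%) + (-10.2600%) = -4.8600%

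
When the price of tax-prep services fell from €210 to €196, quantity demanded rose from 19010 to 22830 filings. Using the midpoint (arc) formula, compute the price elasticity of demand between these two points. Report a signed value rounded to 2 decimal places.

%ΔQ = (22830 − 19010) / [(19010 + 22830)/2] = 3820/20920 = 0.182600…
%ΔP = (196 − 210) / [(210 + 196)/2] = -14/203 = -0.068965…
Arc Ed = %ΔQ / %ΔP = (3820/20920) / (-14/203) = -2.6477…

-2.65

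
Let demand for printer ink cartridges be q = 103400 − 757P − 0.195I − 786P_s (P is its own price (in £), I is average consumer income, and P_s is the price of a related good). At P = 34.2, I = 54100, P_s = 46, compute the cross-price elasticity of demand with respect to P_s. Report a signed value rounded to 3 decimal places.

-1.174

At the given values, q = 103400 − 757(34.2) − 0.195(54100) − 786(46) = 30805.1.
∂q/∂P_s = -786.
E = (-786) × (46/30805.1) = -1.17370…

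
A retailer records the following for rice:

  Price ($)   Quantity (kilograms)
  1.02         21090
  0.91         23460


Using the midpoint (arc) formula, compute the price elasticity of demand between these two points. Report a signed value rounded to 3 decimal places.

-0.933

%ΔQ = (23460 − 21090) / [(21090 + 23460)/2] = 2370/22275 = 0.106397…
%ΔP = (0.91 − 1.02) / [(1.02 + 0.91)/2] = -0.11/0.965 = -0.113989…
Arc Ed = %ΔQ / %ΔP = (2370/22275) / (-0.11/0.965) = -0.93339…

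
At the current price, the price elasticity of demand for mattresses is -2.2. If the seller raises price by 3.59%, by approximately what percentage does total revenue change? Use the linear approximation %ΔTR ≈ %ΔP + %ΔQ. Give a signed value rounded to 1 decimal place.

%ΔQ ≈ Ed × %ΔP = (-2.2) × (+3.59%) = -7.8980%
%ΔTR ≈ %ΔP + %ΔQ = (+3.59%) + (-7.8980%) = -4.3080%

-4.3%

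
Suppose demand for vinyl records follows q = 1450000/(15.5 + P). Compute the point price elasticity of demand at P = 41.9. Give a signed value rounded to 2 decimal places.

dq/dP = −1450000/(15.5 + P)² = -440.093. At P = 41.9, q = 25261.3.
Ed = (dq/dP)·(P/q) = (-440.093) × (41.9/25261.3) = -0.7299…

-0.73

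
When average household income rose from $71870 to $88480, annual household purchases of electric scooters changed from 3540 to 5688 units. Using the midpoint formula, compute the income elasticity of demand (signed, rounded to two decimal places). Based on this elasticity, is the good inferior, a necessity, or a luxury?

2.25; luxury

%ΔQ = (5688 − 3540)/[( 3540 + 5688)/2] = 2148/4614 = 0.465539…
%ΔIncome = (88480 − 71870)/[( 71870 + 88480)/2] = 16610/80175 = 0.207171…
E_income = (2148/4614) / (16610/80175) = 2.2471…
E_income > 1 ⇒ normal good, luxury.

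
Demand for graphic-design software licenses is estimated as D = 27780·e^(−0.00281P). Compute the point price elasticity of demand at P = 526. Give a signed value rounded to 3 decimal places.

dD/dP = −0.00281·D = -17.8043. At P = 526, D = 6336.06.
Ed = (dD/dP)·(P/D) = (-17.8043) × (526/6336.06) = -1.47806

-1.478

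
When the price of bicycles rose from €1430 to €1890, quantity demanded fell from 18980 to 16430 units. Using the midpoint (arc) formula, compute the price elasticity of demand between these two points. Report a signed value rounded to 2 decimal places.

-0.52

%ΔQ = (16430 − 18980) / [(18980 + 16430)/2] = -2550/17705 = -0.144027…
%ΔP = (1890 − 1430) / [(1430 + 1890)/2] = 460/1660 = 0.277108…
Arc Ed = %ΔQ / %ΔP = (-2550/17705) / (460/1660) = -0.5197…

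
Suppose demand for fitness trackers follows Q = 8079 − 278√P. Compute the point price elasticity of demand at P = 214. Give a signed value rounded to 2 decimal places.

dQ/dP = −278/(2√P) = -9.50184. At P = 214, Q = 4012.21.
Ed = (dQ/dP)·(P/Q) = (-9.50184) × (214/4012.21) = -0.5068…

-0.51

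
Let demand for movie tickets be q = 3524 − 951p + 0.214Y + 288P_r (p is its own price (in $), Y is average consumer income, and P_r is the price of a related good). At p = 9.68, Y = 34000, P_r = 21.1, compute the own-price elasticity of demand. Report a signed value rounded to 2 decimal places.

At the given values, q = 3524 − 951(9.68) + 0.214(34000) + 288(21.1) = 7671.12.
∂q/∂p = −951.
E = (-951) × (9.68/7671.12) = -1.2000…

-1.20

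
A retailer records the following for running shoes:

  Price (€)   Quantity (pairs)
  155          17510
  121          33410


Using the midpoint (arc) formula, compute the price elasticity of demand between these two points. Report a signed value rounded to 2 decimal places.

%ΔQ = (33410 − 17510) / [(17510 + 33410)/2] = 15900/25460 = 0.624509…
%ΔP = (121 − 155) / [(155 + 121)/2] = -34/138 = -0.246376…
Arc Ed = %ΔQ / %ΔP = (15900/25460) / (-34/138) = -2.5347…

-2.53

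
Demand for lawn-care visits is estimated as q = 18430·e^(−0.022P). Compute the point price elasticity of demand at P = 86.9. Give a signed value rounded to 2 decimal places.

dq/dP = −0.022·q = -59.9327. At P = 86.9, q = 2724.21.
Ed = (dq/dP)·(P/q) = (-59.9327) × (86.9/2724.21) = -1.9118

-1.91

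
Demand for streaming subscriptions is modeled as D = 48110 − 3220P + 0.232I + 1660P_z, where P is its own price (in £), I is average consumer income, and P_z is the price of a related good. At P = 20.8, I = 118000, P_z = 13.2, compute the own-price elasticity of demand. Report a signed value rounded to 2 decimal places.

At the given values, D = 48110 − 3220(20.8) + 0.232(118000) + 1660(13.2) = 30422.
∂D/∂P = −3220.
E = (-3220) × (20.8/30422) = -2.2015…

-2.20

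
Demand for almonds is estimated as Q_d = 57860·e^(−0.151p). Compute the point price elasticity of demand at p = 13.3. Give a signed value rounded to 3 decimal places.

-2.008

dQ_d/dp = −0.151·Q_d = -1172.63. At p = 13.3, Q_d = 7765.78.
Ed = (dQ_d/dp)·(p/Q_d) = (-1172.63) × (13.3/7765.78) = -2.0083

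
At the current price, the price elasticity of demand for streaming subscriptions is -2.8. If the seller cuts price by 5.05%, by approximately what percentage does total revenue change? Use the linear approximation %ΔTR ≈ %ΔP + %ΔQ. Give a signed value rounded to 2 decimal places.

%ΔQ ≈ Ed × %ΔP = (-2.8) × (-5.05%) = +14.1400%
%ΔTR ≈ %ΔP + %ΔQ = (-5.05%) + (+14.1400%) = +9.0900%

+9.09%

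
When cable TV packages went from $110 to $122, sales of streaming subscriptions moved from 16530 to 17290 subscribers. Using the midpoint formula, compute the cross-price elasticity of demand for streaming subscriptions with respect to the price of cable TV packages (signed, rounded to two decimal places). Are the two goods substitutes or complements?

0.43; substitutes

%ΔQ_{streaming subscriptions} = (17290 − 16530)/avg = 760/16910 = 0.044943…
%ΔP_{cable TV packages} = (122 − 110)/avg = 12/116 = 0.103448…
E_cross = (760/16910) / (12/116) = 0.4344…
E_cross > 0 ⇒ the goods are substitutes.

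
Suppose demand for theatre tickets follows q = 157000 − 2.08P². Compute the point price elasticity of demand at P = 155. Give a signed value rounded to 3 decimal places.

-0.934

dq/dP = −2·2.08·P = -644.8. At P = 155, q = 107028.
Ed = (dq/dP)·(P/q) = (-644.8) × (155/107028) = -0.93381…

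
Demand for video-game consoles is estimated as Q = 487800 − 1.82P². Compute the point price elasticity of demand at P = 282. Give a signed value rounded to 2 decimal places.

-0.84

dQ/dP = −2·1.82·P = -1026.48. At P = 282, Q = 343066.32.
Ed = (dQ/dP)·(P/Q) = (-1026.48) × (282/343066.32) = -0.8437…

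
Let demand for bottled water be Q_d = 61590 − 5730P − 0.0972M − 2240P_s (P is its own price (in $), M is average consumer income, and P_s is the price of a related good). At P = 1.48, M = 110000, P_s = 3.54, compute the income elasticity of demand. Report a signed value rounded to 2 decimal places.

At the given values, Q_d = 61590 − 5730(1.48) − 0.0972(110000) − 2240(3.54) = 34488.
∂Q_d/∂M = -0.0972.
E = (-0.0972) × (110000/34488) = -0.3100…

-0.31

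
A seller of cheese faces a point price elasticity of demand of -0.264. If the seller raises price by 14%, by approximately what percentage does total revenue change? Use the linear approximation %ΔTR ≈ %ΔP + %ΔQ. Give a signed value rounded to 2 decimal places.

%ΔQ ≈ Ed × %ΔP = (-0.264) × (+14%) = -3.6960%
%ΔTR ≈ %ΔP + %ΔQ = (+14%) + (-3.6960%) = +10.3040%

+10.30%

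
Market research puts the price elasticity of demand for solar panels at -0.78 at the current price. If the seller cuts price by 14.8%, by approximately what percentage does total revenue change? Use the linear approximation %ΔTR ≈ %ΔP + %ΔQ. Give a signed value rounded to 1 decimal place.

-3.3%

%ΔQ ≈ Ed × %ΔP = (-0.78) × (-14.8%) = +11.5440%
%ΔTR ≈ %ΔP + %ΔQ = (-14.8%) + (+11.5440%) = -3.2560%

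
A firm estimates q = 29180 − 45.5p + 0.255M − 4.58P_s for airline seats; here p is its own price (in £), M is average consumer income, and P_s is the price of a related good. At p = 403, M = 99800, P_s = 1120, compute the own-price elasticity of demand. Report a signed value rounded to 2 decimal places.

-0.59

At the given values, q = 29180 − 45.5(403) + 0.255(99800) − 4.58(1120) = 31162.9.
∂q/∂p = −45.5.
E = (-45.5) × (403/31162.9) = -0.5884…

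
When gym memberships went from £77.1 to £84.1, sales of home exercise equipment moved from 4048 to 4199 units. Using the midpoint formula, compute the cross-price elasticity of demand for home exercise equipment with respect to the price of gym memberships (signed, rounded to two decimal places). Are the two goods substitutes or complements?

0.42; substitutes

%ΔQ_{home exercise equipment} = (4199 − 4048)/avg = 151/4123.5 = 0.036619…
%ΔP_{gym memberships} = (84.1 − 77.1)/avg = 7/80.6 = 0.086848…
E_cross = (151/4123.5) / (7/80.6) = 0.4216…
E_cross > 0 ⇒ the goods are substitutes.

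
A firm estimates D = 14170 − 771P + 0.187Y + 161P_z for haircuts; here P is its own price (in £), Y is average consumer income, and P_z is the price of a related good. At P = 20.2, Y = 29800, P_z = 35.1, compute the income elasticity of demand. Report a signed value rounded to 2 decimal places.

At the given values, D = 14170 − 771(20.2) + 0.187(29800) + 161(35.1) = 9819.5.
∂D/∂Y = 0.187.
E = (0.187) × (29800/9819.5) = 0.5675…

0.57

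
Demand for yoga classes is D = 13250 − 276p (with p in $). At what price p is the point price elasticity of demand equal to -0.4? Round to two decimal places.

Ed = −276p/(13250 − 276p). Set this equal to -0.4:
276p = 0.4·(13250 − 276p) ⇒ 276p(1 + 0.4) = 0.4·13250
p = 0.4·13250 / (276·1.4) = 13.7163…

13.72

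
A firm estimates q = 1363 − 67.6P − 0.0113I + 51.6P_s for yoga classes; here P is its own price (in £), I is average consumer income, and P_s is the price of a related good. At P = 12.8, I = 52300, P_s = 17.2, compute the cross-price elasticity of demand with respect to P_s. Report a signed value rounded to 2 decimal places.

At the given values, q = 1363 − 67.6(12.8) − 0.0113(52300) + 51.6(17.2) = 794.25.
∂q/∂P_s = 51.6.
E = (51.6) × (17.2/794.25) = 1.1174…

1.12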